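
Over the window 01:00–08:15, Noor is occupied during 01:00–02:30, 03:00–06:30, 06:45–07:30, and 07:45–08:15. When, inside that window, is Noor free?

Covered (merged): 01:00-02:30, 03:00-06:30, 06:45-07:30, 07:45-08:15.
Complement within 01:00-08:15: 02:30-03:00, 06:30-06:45, 07:30-07:45.

02:30-03:00, 06:30-06:45, 07:30-07:45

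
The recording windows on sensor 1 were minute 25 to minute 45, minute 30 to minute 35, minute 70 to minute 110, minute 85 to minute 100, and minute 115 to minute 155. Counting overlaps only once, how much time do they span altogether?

100 minutes

Merged: minute 25 to minute 45, minute 70 to minute 110, minute 115 to minute 155.
Lengths: 20 minutes + 40 minutes + 40 minutes = 100 minutes.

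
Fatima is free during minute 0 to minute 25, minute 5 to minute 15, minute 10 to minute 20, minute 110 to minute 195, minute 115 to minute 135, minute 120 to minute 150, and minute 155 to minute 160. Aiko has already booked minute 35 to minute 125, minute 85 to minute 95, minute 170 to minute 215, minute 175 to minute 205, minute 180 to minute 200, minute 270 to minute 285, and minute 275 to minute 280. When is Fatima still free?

minute 0 to minute 25, minute 125 to minute 170

Merge the first list: minute 0 to minute 25, minute 110 to minute 195.
Merge the second list: minute 35 to minute 125, minute 170 to minute 215, minute 270 to minute 285.
minute 0 to minute 25 is untouched.
minute 110 to minute 195 with B removed leaves minute 125 to minute 170.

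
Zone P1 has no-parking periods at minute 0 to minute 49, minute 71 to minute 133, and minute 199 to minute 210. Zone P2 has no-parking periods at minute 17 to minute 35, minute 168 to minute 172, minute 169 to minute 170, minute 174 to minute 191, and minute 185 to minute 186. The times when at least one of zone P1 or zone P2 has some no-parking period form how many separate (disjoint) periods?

5

B, merged: minute 17 to minute 35, minute 168 to minute 172, minute 174 to minute 191.
A ∪ B = minute 0 to minute 49, minute 71 to minute 133, minute 168 to minute 172, minute 174 to minute 191, minute 199 to minute 210.
That is 5 disjoint pieces.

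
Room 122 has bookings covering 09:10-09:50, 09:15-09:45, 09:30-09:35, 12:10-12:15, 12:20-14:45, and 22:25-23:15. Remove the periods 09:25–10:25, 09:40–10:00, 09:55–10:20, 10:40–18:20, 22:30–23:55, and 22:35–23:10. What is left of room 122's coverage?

Merge the first list: 09:10–09:50, 12:10–12:15, 12:20–14:45, 22:25–23:15.
Merge the second list: 09:25–10:25, 10:40–18:20, 22:30–23:55.
09:10–09:50 minus B → 09:10–09:25.
12:10–12:15: fully covered by B → removed.
12:20–14:45: fully covered by B → removed.
22:25–23:15 minus B → 22:25–22:30.

09:10–09:25, 22:25–22:30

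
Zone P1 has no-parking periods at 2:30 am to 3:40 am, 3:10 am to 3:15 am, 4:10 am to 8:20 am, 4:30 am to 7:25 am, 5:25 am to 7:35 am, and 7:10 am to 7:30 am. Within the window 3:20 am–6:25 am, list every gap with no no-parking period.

3:40 am-4:10 am

The merged coverage is 2:30 am-3:40 am, 4:10 am-8:20 am.
Uncovered inside 3:20 am-6:25 am: 3:40 am-4:10 am.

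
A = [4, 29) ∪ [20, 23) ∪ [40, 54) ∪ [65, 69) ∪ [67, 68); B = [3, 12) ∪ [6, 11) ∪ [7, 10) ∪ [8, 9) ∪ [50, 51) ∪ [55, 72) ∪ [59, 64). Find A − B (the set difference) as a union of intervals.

Merge the first list: [4, 29), [40, 54), [65, 69).
Merge the second list: [3, 12), [50, 51), [55, 72).
[4, 29) with B removed leaves [12, 29).
[40, 54) with B removed leaves [40, 50), [51, 54).
[65, 69) lies entirely inside B → drops out.

[12, 29) ∪ [40, 50) ∪ [51, 54)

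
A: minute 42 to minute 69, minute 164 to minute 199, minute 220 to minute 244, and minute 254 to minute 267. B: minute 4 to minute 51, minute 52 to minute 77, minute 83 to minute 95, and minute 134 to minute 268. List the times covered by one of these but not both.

minute 4 to minute 42, minute 51 to minute 52, minute 69 to minute 77, minute 83 to minute 95, minute 134 to minute 164, minute 199 to minute 220, minute 244 to minute 254, minute 267 to minute 268

A \ B = minute 51 to minute 52.
B \ A = minute 4 to minute 42, minute 69 to minute 77, minute 83 to minute 95, minute 134 to minute 164, minute 199 to minute 220, minute 244 to minute 254, minute 267 to minute 268.
Union of the two gives the symmetric difference.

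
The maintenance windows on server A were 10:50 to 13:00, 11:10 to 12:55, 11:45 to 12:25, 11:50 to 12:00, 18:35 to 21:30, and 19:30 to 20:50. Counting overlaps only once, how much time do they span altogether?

5 h 5 min

Merged: 10:50–13:00, 18:35–21:30.
Lengths: 2 h 10 min + 2 h 55 min = 5 h 5 min.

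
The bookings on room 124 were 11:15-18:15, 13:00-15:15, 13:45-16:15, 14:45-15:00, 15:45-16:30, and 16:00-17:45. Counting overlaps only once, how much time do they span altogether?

Merged: 11:15–18:15.
Length: 7 h.

7 h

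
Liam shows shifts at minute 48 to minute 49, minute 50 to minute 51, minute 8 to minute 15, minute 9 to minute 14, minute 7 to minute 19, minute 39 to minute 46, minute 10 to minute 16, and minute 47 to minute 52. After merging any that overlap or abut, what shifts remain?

Sort by start: minute 7 to minute 19, minute 8 to minute 15, minute 9 to minute 14, minute 10 to minute 16, minute 39 to minute 46, minute 47 to minute 52, minute 48 to minute 49, minute 50 to minute 51.
minute 8 to minute 15 overlaps/touches minute 7 to minute 19 → extend to minute 7 to minute 19.
minute 9 to minute 14 overlaps/touches minute 7 to minute 19 → extend to minute 7 to minute 19.
minute 10 to minute 16 overlaps/touches minute 7 to minute 19 → extend to minute 7 to minute 19.
minute 39 to minute 46 is disjoint → start new block.
minute 47 to minute 52 is disjoint → start new block.
minute 48 to minute 49 overlaps/touches minute 47 to minute 52 → extend to minute 47 to minute 52.
minute 50 to minute 51 overlaps/touches minute 47 to minute 52 → extend to minute 47 to minute 52.

minute 7 to minute 19, minute 39 to minute 46, minute 47 to minute 52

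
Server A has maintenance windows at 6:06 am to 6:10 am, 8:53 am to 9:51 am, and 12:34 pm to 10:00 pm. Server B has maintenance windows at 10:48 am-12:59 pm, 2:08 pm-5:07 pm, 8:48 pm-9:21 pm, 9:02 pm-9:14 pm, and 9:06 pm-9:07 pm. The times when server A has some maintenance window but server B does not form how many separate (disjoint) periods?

5

Second set merges to 10:48 am–12:59 pm, 2:08 pm–5:07 pm, 8:48 pm–9:21 pm.
A \ B = 6:06 am–6:10 am, 8:53 am–9:51 am, 12:59 pm–2:08 pm, 5:07 pm–8:48 pm, 9:21 pm–10:00 pm.
That is 5 disjoint pieces.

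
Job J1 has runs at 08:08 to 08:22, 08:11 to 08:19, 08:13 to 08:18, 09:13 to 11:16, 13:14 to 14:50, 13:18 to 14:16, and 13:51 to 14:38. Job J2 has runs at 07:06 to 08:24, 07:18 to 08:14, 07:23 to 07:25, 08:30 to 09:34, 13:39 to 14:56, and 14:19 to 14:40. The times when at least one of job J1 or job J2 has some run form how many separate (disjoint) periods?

3

First set merges to 08:08–08:22, 09:13–11:16, 13:14–14:50.
Second set merges to 07:06–08:24, 08:30–09:34, 13:39–14:56.
A ∪ B = 07:06–08:24, 08:30–11:16, 13:14–14:56.
That is 3 disjoint pieces.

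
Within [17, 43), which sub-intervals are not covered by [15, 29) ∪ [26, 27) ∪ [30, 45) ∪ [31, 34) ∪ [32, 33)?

After merging, the occupied span is [15, 29), [30, 45).
Complement within [17, 43): [29, 30).

[29, 30)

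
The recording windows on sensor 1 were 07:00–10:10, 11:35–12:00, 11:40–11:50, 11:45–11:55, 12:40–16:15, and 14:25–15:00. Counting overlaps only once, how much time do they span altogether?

7 h 10 min

Merged: 07:00-10:10, 11:35-12:00, 12:40-16:15.
Lengths: 3 h 10 min + 25 min + 3 h 35 min = 7 h 10 min.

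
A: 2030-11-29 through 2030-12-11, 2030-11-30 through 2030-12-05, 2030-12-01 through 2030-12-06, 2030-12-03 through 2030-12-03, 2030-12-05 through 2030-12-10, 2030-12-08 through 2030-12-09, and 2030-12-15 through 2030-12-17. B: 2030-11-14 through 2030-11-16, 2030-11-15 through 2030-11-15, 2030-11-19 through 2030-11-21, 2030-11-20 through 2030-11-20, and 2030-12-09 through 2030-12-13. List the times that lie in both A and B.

2030-12-09 through 2030-12-11

Merge the first list: 2030-11-29 through 2030-12-11, 2030-12-15 through 2030-12-17.
Merge the second list: 2030-11-14 through 2030-11-16, 2030-11-19 through 2030-11-21, 2030-12-09 through 2030-12-13.
2030-11-29 through 2030-12-11 meets the second set on 2030-12-09 through 2030-12-11.
2030-12-15 through 2030-12-17: no overlap with the second set.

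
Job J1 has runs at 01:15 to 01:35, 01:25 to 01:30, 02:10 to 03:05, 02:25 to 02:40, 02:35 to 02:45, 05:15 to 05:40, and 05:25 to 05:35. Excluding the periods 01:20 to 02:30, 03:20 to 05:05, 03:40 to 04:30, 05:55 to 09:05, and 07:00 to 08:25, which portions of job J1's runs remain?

01:15–01:20, 02:30–03:05, 05:15–05:40

First set merges to 01:15–01:35, 02:10–03:05, 05:15–05:40.
Second set merges to 01:20–02:30, 03:20–05:05, 05:55–09:05.
01:15–01:35 minus B → 01:15–01:20.
02:10–03:05 minus B → 02:30–03:05.
05:15–05:40: no B overlap → unchanged.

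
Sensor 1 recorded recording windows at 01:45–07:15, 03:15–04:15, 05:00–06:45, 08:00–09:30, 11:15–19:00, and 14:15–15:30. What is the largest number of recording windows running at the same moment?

2

Sweep endpoints in order; track running count of active intervals.
Peak of 2 reached at 03:15.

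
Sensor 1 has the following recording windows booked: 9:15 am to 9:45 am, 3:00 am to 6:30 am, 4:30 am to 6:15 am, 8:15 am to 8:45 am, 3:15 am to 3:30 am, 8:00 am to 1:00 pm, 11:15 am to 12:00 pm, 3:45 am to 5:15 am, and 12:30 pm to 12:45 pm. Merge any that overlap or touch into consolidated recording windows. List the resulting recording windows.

3:00 am-6:30 am, 8:00 am-1:00 pm

Sort by start: 3:00 am-6:30 am, 3:15 am-3:30 am, 3:45 am-5:15 am, 4:30 am-6:15 am, 8:00 am-1:00 pm, 8:15 am-8:45 am, 9:15 am-9:45 am, 11:15 am-12:00 pm, 12:30 pm-12:45 pm.
3:15 am-3:30 am overlaps/touches 3:00 am-6:30 am → extend to 3:00 am-6:30 am.
3:45 am-5:15 am overlaps/touches 3:00 am-6:30 am → extend to 3:00 am-6:30 am.
4:30 am-6:15 am overlaps/touches 3:00 am-6:30 am → extend to 3:00 am-6:30 am.
8:00 am-1:00 pm is disjoint → start new block.
8:15 am-8:45 am overlaps/touches 8:00 am-1:00 pm → extend to 8:00 am-1:00 pm.
9:15 am-9:45 am overlaps/touches 8:00 am-1:00 pm → extend to 8:00 am-1:00 pm.
11:15 am-12:00 pm overlaps/touches 8:00 am-1:00 pm → extend to 8:00 am-1:00 pm.
12:30 pm-12:45 pm overlaps/touches 8:00 am-1:00 pm → extend to 8:00 am-1:00 pm.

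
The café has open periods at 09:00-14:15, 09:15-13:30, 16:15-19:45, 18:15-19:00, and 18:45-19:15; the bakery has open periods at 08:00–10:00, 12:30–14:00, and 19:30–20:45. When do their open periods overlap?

09:00-10:00, 12:30-14:00, 19:30-19:45

A, merged: 09:00-14:15, 16:15-19:45.
09:00-14:15 overlaps B on 09:00-10:00, 12:30-14:00.
16:15-19:45 overlaps B on 19:30-19:45.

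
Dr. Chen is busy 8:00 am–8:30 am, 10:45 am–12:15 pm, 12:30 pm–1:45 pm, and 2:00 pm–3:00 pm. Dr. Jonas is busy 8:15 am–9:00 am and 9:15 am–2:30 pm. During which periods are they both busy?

8:15 am–8:30 am, 10:45 am–12:15 pm, 12:30 pm–1:45 pm, 2:00 pm–2:30 pm

8:00 am–8:30 am meets the second set on 8:15 am–8:30 am.
10:45 am–12:15 pm meets the second set on 10:45 am–12:15 pm.
12:30 pm–1:45 pm meets the second set on 12:30 pm–1:45 pm.
2:00 pm–3:00 pm meets the second set on 2:00 pm–2:30 pm.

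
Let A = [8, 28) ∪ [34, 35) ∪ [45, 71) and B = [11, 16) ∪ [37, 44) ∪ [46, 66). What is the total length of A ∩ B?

25

A ∩ B = [11, 16), [46, 66).
Total: 5 + 20 = 25.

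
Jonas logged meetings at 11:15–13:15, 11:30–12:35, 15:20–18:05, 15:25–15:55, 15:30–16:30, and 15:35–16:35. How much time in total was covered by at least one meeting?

4 h 45 min

Merged: 11:15–13:15, 15:20–18:05.
Lengths: 2 h + 2 h 45 min = 4 h 45 min.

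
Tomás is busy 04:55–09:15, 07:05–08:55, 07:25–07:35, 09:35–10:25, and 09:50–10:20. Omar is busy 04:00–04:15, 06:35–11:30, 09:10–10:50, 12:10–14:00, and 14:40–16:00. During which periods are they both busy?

A, merged: 04:55-09:15, 09:35-10:25.
B, merged: 04:00-04:15, 06:35-11:30, 12:10-14:00, 14:40-16:00.
04:55-09:15 meets the second set on 06:35-09:15.
09:35-10:25 meets the second set on 09:35-10:25.

06:35-09:15, 09:35-10:25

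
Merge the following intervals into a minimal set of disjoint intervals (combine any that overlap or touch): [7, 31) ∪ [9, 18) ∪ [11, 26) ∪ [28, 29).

[7, 31)

[9, 18) overlaps/touches [7, 31) → extend to [7, 31).
[11, 26) overlaps/touches [7, 31) → extend to [7, 31).
[28, 29) overlaps/touches [7, 31) → extend to [7, 31).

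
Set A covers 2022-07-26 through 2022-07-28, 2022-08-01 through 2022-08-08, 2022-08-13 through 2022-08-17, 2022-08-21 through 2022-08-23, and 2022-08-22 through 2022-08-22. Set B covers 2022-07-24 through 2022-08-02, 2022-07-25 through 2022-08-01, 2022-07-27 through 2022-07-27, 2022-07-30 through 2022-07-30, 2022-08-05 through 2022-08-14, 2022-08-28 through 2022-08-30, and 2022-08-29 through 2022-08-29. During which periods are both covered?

2022-07-26 through 2022-07-28, 2022-08-01 through 2022-08-02, 2022-08-05 through 2022-08-08, 2022-08-13 through 2022-08-14

Merge the first list: 2022-07-26 through 2022-07-28, 2022-08-01 through 2022-08-08, 2022-08-13 through 2022-08-17, 2022-08-21 through 2022-08-23.
Merge the second list: 2022-07-24 through 2022-08-02, 2022-08-05 through 2022-08-14, 2022-08-28 through 2022-08-30.
2022-07-26 through 2022-07-28 ∩ B → 2022-07-26 through 2022-07-28.
2022-08-01 through 2022-08-08 ∩ B → 2022-08-01 through 2022-08-02, 2022-08-05 through 2022-08-08.
2022-08-13 through 2022-08-17 ∩ B → 2022-08-13 through 2022-08-14.
2022-08-21 through 2022-08-23 meets no B interval.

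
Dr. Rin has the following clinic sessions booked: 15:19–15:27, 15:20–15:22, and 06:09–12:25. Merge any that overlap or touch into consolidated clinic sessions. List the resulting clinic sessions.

06:09–12:25, 15:19–15:27

Sort by start: 06:09–12:25, 15:19–15:27, 15:20–15:22.
15:19–15:27 is disjoint → start new block.
15:20–15:22 overlaps/touches 15:19–15:27 → extend to 15:19–15:27.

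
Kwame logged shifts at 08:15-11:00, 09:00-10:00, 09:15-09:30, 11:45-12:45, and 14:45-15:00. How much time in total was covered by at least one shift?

4 h

Merged: 08:15–11:00, 11:45–12:45, 14:45–15:00.
Lengths: 2 h 45 min + 1 h + 15 min = 4 h.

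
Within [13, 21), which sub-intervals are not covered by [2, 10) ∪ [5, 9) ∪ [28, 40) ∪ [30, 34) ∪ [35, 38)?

[13, 21)

The merged coverage is [2, 10), [28, 40).
Gaps within [13, 21): [13, 21).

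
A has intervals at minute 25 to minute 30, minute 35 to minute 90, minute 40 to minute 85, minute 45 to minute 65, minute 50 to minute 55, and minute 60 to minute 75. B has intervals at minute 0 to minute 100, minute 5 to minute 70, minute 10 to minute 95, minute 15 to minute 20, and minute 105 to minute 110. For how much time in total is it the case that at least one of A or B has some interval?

105 minutes

Merge the first list: minute 25 to minute 30, minute 35 to minute 90.
Merge the second list: minute 0 to minute 100, minute 105 to minute 110.
A ∪ B = minute 0 to minute 100, minute 105 to minute 110.
Total: 100 minutes + 5 minutes = 105 minutes.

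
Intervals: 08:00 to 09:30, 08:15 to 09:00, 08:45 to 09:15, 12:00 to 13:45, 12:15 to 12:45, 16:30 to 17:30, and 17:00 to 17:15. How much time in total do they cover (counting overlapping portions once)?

Merged: 08:00–09:30, 12:00–13:45, 16:30–17:30.
Lengths: 1 h 30 min + 1 h 45 min + 1 h = 4 h 15 min.

4 h 15 min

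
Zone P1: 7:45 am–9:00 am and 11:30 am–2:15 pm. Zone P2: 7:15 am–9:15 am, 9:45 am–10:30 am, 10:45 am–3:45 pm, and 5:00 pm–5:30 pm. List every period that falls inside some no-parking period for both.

7:45 am–9:00 am meets the second set on 7:45 am–9:00 am.
11:30 am–2:15 pm meets the second set on 11:30 am–2:15 pm.

7:45 am–9:00 am, 11:30 am–2:15 pm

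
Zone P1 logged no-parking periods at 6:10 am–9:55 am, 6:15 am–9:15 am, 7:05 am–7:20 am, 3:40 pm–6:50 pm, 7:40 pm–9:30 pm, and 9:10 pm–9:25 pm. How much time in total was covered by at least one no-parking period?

Merged: 6:10 am–9:55 am, 3:40 pm–6:50 pm, 7:40 pm–9:30 pm.
Lengths: 3 h 45 min + 3 h 10 min + 1 h 50 min = 8 h 45 min.

8 h 45 min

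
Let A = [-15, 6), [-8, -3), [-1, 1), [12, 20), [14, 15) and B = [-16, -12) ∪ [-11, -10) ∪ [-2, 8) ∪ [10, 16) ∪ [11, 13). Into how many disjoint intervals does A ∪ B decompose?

Merge the first list: [-15, 6), [12, 20).
Merge the second list: [-16, -12), [-11, -10), [-2, 8), [10, 16).
A ∪ B = [-16, 8), [10, 20).
That is 2 disjoint pieces.

2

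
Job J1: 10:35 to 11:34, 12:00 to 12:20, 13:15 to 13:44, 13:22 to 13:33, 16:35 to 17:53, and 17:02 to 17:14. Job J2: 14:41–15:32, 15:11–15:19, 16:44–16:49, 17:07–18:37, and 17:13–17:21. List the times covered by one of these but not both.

Merge the first list: 10:35-11:34, 12:00-12:20, 13:15-13:44, 16:35-17:53.
Merge the second list: 14:41-15:32, 16:44-16:49, 17:07-18:37.
Only in the first: 10:35-11:34, 12:00-12:20, 13:15-13:44, 16:35-16:44, 16:49-17:07.
Only in the second: 14:41-15:32, 17:53-18:37.
Together these are the periods covered by exactly one.

10:35-11:34, 12:00-12:20, 13:15-13:44, 14:41-15:32, 16:35-16:44, 16:49-17:07, 17:53-18:37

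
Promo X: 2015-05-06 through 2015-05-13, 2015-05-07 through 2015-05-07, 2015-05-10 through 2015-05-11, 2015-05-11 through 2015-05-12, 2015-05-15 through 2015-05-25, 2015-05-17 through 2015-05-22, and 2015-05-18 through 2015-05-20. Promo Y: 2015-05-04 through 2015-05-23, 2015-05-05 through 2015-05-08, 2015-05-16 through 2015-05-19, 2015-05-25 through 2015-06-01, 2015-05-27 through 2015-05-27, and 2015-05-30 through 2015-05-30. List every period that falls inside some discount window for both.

First set merges to 2015-05-06 through 2015-05-13, 2015-05-15 through 2015-05-25.
Second set merges to 2015-05-04 through 2015-05-23, 2015-05-25 through 2015-06-01.
2015-05-06 through 2015-05-13 ∩ B → 2015-05-06 through 2015-05-13.
2015-05-15 through 2015-05-25 ∩ B → 2015-05-15 through 2015-05-23, 2015-05-25 through 2015-05-25.

2015-05-06 through 2015-05-13, 2015-05-15 through 2015-05-23, 2015-05-25 through 2015-05-25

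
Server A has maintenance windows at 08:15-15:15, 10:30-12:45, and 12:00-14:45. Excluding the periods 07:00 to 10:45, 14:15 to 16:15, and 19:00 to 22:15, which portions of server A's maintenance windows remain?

First set merges to 08:15–15:15.
08:15–15:15 with B removed leaves 10:45–14:15.

10:45–14:15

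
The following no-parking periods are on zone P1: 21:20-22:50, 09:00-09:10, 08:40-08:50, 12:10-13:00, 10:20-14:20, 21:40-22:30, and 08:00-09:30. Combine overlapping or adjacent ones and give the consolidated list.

08:00–09:30, 10:20–14:20, 21:20–22:50

Sort by start: 08:00–09:30, 08:40–08:50, 09:00–09:10, 10:20–14:20, 12:10–13:00, 21:20–22:50, 21:40–22:30.
08:40–08:50 overlaps/touches 08:00–09:30 → extend to 08:00–09:30.
09:00–09:10 overlaps/touches 08:00–09:30 → extend to 08:00–09:30.
10:20–14:20 is disjoint → start new block.
12:10–13:00 overlaps/touches 10:20–14:20 → extend to 10:20–14:20.
21:20–22:50 is disjoint → start new block.
21:40–22:30 overlaps/touches 21:20–22:50 → extend to 21:20–22:50.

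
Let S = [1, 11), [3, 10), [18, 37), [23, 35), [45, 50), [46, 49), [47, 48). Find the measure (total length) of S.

34

Merged: [1, 11), [18, 37), [45, 50).
Lengths: 10 + 19 + 5 = 34.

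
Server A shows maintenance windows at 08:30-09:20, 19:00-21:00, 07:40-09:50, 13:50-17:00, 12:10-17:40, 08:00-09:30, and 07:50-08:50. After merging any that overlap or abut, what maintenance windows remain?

07:40-09:50, 12:10-17:40, 19:00-21:00

Sort by start: 07:40-09:50, 07:50-08:50, 08:00-09:30, 08:30-09:20, 12:10-17:40, 13:50-17:00, 19:00-21:00.
07:50-08:50 overlaps/touches 07:40-09:50 → extend to 07:40-09:50.
08:00-09:30 overlaps/touches 07:40-09:50 → extend to 07:40-09:50.
08:30-09:20 overlaps/touches 07:40-09:50 → extend to 07:40-09:50.
12:10-17:40 is disjoint → start new block.
13:50-17:00 overlaps/touches 12:10-17:40 → extend to 12:10-17:40.
19:00-21:00 is disjoint → start new block.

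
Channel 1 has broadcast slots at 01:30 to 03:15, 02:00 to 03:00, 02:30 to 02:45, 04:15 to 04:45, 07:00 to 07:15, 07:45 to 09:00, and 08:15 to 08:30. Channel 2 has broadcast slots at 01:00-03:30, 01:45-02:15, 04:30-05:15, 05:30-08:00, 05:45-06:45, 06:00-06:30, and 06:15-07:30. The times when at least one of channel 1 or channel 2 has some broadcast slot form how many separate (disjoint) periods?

A, merged: 01:30–03:15, 04:15–04:45, 07:00–07:15, 07:45–09:00.
B, merged: 01:00–03:30, 04:30–05:15, 05:30–08:00.
A ∪ B = 01:00–03:30, 04:15–05:15, 05:30–09:00.
That is 3 disjoint pieces.

3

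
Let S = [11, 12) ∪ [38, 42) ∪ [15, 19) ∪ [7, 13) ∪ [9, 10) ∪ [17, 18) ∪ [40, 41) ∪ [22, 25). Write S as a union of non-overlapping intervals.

[7, 13) ∪ [15, 19) ∪ [22, 25) ∪ [38, 42)

Sort by start: [7, 13), [9, 10), [11, 12), [15, 19), [17, 18), [22, 25), [38, 42), [40, 41).
[9, 10) overlaps/touches [7, 13) → extend to [7, 13).
[11, 12) overlaps/touches [7, 13) → extend to [7, 13).
[15, 19) is disjoint → start new block.
[17, 18) overlaps/touches [15, 19) → extend to [15, 19).
[22, 25) is disjoint → start new block.
[38, 42) is disjoint → start new block.
[40, 41) overlaps/touches [38, 42) → extend to [38, 42).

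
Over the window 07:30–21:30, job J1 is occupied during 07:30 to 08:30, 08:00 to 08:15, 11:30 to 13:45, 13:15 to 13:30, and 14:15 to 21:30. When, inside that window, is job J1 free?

08:30–11:30, 13:45–14:15

After merging, the occupied span is 07:30–08:30, 11:30–13:45, 14:15–21:30.
Gaps within 07:30–21:30: 08:30–11:30, 13:45–14:15.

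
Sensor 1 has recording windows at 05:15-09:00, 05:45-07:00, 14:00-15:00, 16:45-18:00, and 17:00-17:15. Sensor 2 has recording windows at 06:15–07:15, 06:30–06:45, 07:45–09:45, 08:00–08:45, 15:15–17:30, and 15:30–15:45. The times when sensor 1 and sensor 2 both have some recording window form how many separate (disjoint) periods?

3

A, merged: 05:15–09:00, 14:00–15:00, 16:45–18:00.
B, merged: 06:15–07:15, 07:45–09:45, 15:15–17:30.
A ∩ B = 06:15–07:15, 07:45–09:00, 16:45–17:30.
That is 3 disjoint pieces.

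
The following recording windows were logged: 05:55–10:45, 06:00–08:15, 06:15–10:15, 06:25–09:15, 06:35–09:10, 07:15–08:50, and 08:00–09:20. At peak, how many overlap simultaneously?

7

At 08:00, 7 of the intervals are simultaneously active.
No point has more.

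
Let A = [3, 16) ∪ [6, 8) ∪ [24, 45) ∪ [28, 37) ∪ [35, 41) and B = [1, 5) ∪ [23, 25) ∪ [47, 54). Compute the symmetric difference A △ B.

A, merged: [3, 16), [24, 45).
Only in the first: [5, 16), [25, 45).
Only in the second: [1, 3), [23, 24), [47, 54).
Together these are the periods covered by exactly one.

[1, 3) ∪ [5, 16) ∪ [23, 24) ∪ [25, 45) ∪ [47, 54)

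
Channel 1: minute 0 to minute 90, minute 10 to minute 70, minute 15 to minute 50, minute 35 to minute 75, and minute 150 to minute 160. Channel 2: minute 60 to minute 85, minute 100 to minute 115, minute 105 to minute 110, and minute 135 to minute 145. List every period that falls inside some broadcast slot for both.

Merge the first list: minute 0 to minute 90, minute 150 to minute 160.
Merge the second list: minute 60 to minute 85, minute 100 to minute 115, minute 135 to minute 145.
minute 0 to minute 90 overlaps B on minute 60 to minute 85.
minute 150 to minute 160 falls entirely outside B.

minute 60 to minute 85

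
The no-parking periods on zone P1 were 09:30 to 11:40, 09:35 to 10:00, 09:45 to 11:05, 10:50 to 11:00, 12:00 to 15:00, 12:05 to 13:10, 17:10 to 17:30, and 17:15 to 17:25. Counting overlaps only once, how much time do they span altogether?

Merged: 09:30–11:40, 12:00–15:00, 17:10–17:30.
Lengths: 2 h 10 min + 3 h + 20 min = 5 h 30 min.

5 h 30 min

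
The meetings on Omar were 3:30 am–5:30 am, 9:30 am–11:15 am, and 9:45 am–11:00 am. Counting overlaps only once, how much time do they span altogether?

Merged: 3:30 am-5:30 am, 9:30 am-11:15 am.
Lengths: 2 h + 1 h 45 min = 3 h 45 min.

3 h 45 min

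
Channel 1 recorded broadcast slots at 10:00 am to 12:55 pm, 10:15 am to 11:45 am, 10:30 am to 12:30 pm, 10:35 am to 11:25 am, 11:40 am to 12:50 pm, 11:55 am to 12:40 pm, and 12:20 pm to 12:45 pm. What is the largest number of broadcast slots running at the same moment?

5

Walk the sorted start/end points keeping a running depth.
The depth first hits 5 at 12:20 pm.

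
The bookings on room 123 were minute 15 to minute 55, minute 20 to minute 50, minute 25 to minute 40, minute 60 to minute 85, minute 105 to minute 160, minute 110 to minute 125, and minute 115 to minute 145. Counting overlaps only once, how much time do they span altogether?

Merged: minute 15 to minute 55, minute 60 to minute 85, minute 105 to minute 160.
Lengths: 40 minutes + 25 minutes + 55 minutes = 120 minutes.

120 minutes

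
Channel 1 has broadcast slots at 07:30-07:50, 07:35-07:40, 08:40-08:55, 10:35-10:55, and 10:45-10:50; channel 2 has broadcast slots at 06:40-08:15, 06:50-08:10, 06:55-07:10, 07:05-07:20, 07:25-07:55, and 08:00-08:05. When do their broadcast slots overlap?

07:30–07:50

First set merges to 07:30–07:50, 08:40–08:55, 10:35–10:55.
Second set merges to 06:40–08:15.
07:30–07:50 overlaps B on 07:30–07:50.
08:40–08:55 falls entirely outside B.
10:35–10:55 falls entirely outside B.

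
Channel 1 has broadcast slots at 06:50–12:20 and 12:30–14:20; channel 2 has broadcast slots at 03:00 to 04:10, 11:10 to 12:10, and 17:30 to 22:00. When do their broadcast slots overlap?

06:50-12:20 meets the second set on 11:10-12:10.
12:30-14:20: no overlap with the second set.

11:10-12:10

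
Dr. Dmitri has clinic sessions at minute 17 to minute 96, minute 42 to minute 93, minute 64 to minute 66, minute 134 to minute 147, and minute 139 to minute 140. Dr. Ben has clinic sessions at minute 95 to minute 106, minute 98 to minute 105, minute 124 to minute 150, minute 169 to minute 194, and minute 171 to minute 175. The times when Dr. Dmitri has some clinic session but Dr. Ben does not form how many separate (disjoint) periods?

1

First set merges to minute 17 to minute 96, minute 134 to minute 147.
Second set merges to minute 95 to minute 106, minute 124 to minute 150, minute 169 to minute 194.
A \ B = minute 17 to minute 95.
That is 1 disjoint piece.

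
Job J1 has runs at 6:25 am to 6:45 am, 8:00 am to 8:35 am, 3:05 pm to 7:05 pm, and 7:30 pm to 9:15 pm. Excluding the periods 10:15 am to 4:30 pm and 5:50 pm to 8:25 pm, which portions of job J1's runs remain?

6:25 am–6:45 am: no B overlap → unchanged.
8:00 am–8:35 am: no B overlap → unchanged.
3:05 pm–7:05 pm minus B → 4:30 pm–5:50 pm.
7:30 pm–9:15 pm minus B → 8:25 pm–9:15 pm.

6:25 am–6:45 am, 8:00 am–8:35 am, 4:30 pm–5:50 pm, 8:25 pm–9:15 pm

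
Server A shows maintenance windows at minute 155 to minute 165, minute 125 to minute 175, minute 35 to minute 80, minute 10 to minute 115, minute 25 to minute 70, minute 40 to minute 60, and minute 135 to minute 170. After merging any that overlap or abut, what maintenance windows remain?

minute 10 to minute 115, minute 125 to minute 175

Sort by start: minute 10 to minute 115, minute 25 to minute 70, minute 35 to minute 80, minute 40 to minute 60, minute 125 to minute 175, minute 135 to minute 170, minute 155 to minute 165.
minute 25 to minute 70 overlaps/touches minute 10 to minute 115 → extend to minute 10 to minute 115.
minute 35 to minute 80 overlaps/touches minute 10 to minute 115 → extend to minute 10 to minute 115.
minute 40 to minute 60 overlaps/touches minute 10 to minute 115 → extend to minute 10 to minute 115.
minute 125 to minute 175 is disjoint → start new block.
minute 135 to minute 170 overlaps/touches minute 125 to minute 175 → extend to minute 125 to minute 175.
minute 155 to minute 165 overlaps/touches minute 125 to minute 175 → extend to minute 125 to minute 175.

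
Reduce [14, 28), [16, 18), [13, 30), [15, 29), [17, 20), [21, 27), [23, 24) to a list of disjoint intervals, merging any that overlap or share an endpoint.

Sort by start: [13, 30), [14, 28), [15, 29), [16, 18), [17, 20), [21, 27), [23, 24).
[14, 28) overlaps/touches [13, 30) → extend to [13, 30).
[15, 29) overlaps/touches [13, 30) → extend to [13, 30).
[16, 18) overlaps/touches [13, 30) → extend to [13, 30).
[17, 20) overlaps/touches [13, 30) → extend to [13, 30).
[21, 27) overlaps/touches [13, 30) → extend to [13, 30).
[23, 24) overlaps/touches [13, 30) → extend to [13, 30).

[13, 30)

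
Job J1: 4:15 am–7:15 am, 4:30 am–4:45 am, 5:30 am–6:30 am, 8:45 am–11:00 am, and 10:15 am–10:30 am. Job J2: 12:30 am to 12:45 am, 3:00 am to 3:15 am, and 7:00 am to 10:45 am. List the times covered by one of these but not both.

First set merges to 4:15 am–7:15 am, 8:45 am–11:00 am.
Only in the first: 4:15 am–7:00 am, 10:45 am–11:00 am.
Only in the second: 12:30 am–12:45 am, 3:00 am–3:15 am, 7:15 am–8:45 am.
Together these are the periods covered by exactly one.

12:30 am–12:45 am, 3:00 am–3:15 am, 4:15 am–7:00 am, 7:15 am–8:45 am, 10:45 am–11:00 am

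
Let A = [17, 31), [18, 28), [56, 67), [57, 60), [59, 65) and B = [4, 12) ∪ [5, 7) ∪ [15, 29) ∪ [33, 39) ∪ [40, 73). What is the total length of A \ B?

A, merged: [17, 31), [56, 67).
B, merged: [4, 12), [15, 29), [33, 39), [40, 73).
A \ B = [29, 31).
Total: 2.

2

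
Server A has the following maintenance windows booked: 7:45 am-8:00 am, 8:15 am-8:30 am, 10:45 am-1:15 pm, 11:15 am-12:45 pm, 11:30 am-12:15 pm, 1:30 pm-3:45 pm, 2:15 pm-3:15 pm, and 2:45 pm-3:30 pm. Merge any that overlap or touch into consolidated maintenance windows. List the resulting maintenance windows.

7:45 am–8:00 am, 8:15 am–8:30 am, 10:45 am–1:15 pm, 1:30 pm–3:45 pm

8:15 am–8:30 am is disjoint → start new block.
10:45 am–1:15 pm is disjoint → start new block.
11:15 am–12:45 pm overlaps/touches 10:45 am–1:15 pm → extend to 10:45 am–1:15 pm.
11:30 am–12:15 pm overlaps/touches 10:45 am–1:15 pm → extend to 10:45 am–1:15 pm.
1:30 pm–3:45 pm is disjoint → start new block.
2:15 pm–3:15 pm overlaps/touches 1:30 pm–3:45 pm → extend to 1:30 pm–3:45 pm.
2:45 pm–3:30 pm overlaps/touches 1:30 pm–3:45 pm → extend to 1:30 pm–3:45 pm.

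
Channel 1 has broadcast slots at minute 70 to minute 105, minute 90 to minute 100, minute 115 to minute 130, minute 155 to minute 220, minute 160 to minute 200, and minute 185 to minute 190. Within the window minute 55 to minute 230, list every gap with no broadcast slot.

minute 55 to minute 70, minute 105 to minute 115, minute 130 to minute 155, minute 220 to minute 230

Covered (merged): minute 70 to minute 105, minute 115 to minute 130, minute 155 to minute 220.
Complement within minute 55 to minute 230: minute 55 to minute 70, minute 105 to minute 115, minute 130 to minute 155, minute 220 to minute 230.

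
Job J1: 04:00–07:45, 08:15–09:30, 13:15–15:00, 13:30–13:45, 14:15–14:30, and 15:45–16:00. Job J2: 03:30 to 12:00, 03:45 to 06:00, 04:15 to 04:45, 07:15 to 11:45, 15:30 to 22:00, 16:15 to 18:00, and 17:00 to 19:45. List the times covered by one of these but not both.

A, merged: 04:00–07:45, 08:15–09:30, 13:15–15:00, 15:45–16:00.
B, merged: 03:30–12:00, 15:30–22:00.
A \ B = 13:15–15:00.
B \ A = 03:30–04:00, 07:45–08:15, 09:30–12:00, 15:30–15:45, 16:00–22:00.
Union of the two gives the symmetric difference.

03:30–04:00, 07:45–08:15, 09:30–12:00, 13:15–15:00, 15:30–15:45, 16:00–22:00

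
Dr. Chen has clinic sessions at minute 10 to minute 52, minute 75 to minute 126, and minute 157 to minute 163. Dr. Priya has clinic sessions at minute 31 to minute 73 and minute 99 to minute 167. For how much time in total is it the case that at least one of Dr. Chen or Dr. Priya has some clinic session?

A ∪ B = minute 10 to minute 73, minute 75 to minute 167.
Total: 63 minutes + 92 minutes = 155 minutes.

155 minutes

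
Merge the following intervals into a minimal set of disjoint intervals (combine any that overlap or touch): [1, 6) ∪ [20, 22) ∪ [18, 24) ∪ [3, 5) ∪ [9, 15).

[1, 6) ∪ [9, 15) ∪ [18, 24)

Sort by start: [1, 6), [3, 5), [9, 15), [18, 24), [20, 22).
[3, 5) overlaps/touches [1, 6) → extend to [1, 6).
[9, 15) is disjoint → start new block.
[18, 24) is disjoint → start new block.
[20, 22) overlaps/touches [18, 24) → extend to [18, 24).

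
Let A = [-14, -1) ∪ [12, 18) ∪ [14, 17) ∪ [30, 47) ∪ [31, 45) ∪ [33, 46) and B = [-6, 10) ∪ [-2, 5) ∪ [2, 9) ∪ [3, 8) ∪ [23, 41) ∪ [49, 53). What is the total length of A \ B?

A, merged: [-14, -1), [12, 18), [30, 47).
B, merged: [-6, 10), [23, 41), [49, 53).
A \ B = [-14, -6), [12, 18), [41, 47).
Total: 8 + 6 + 6 = 20.

20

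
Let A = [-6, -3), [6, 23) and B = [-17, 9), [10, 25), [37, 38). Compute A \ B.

[-6, -3): entirely removed.
[6, 23) \ B = [9, 10).

[9, 10)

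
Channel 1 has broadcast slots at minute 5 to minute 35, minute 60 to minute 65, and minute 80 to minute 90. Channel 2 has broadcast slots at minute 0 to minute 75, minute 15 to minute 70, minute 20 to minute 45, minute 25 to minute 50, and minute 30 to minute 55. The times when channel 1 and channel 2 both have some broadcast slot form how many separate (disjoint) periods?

2

Merge the second list: minute 0 to minute 75.
A ∩ B = minute 5 to minute 35, minute 60 to minute 65.
That is 2 disjoint pieces.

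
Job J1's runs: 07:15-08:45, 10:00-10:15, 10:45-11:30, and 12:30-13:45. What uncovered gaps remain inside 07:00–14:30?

07:00-07:15, 08:45-10:00, 10:15-10:45, 11:30-12:30, 13:45-14:30

Covered (merged): 07:15-08:45, 10:00-10:15, 10:45-11:30, 12:30-13:45.
Complement within 07:00-14:30: 07:00-07:15, 08:45-10:00, 10:15-10:45, 11:30-12:30, 13:45-14:30.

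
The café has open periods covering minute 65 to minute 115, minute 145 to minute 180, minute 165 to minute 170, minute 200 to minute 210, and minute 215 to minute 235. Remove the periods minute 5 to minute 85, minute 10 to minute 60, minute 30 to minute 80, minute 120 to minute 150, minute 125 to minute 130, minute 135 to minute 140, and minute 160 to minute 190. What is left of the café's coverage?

minute 85 to minute 115, minute 150 to minute 160, minute 200 to minute 210, minute 215 to minute 235

A, merged: minute 65 to minute 115, minute 145 to minute 180, minute 200 to minute 210, minute 215 to minute 235.
B, merged: minute 5 to minute 85, minute 120 to minute 150, minute 160 to minute 190.
minute 65 to minute 115 \ B = minute 85 to minute 115.
minute 145 to minute 180 \ B = minute 150 to minute 160.
minute 200 to minute 210: nothing removed.
minute 215 to minute 235: nothing removed.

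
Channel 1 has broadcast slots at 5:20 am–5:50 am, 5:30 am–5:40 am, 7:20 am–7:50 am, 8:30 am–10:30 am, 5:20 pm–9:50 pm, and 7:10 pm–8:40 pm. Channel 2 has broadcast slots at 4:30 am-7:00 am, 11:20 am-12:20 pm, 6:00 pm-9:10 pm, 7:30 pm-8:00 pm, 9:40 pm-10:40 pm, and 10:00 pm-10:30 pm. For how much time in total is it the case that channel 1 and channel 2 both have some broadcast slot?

First set merges to 5:20 am-5:50 am, 7:20 am-7:50 am, 8:30 am-10:30 am, 5:20 pm-9:50 pm.
Second set merges to 4:30 am-7:00 am, 11:20 am-12:20 pm, 6:00 pm-9:10 pm, 9:40 pm-10:40 pm.
A ∩ B = 5:20 am-5:50 am, 6:00 pm-9:10 pm, 9:40 pm-9:50 pm.
Total: 30 min + 3 h 10 min + 10 min = 3 h 50 min.

3 h 50 min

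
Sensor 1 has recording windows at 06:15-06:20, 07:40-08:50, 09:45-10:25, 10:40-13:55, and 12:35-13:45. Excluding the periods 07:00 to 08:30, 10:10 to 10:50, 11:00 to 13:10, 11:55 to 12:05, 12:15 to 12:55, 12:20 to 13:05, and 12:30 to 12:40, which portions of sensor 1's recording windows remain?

First set merges to 06:15-06:20, 07:40-08:50, 09:45-10:25, 10:40-13:55.
Second set merges to 07:00-08:30, 10:10-10:50, 11:00-13:10.
06:15-06:20: nothing removed.
07:40-08:50 \ B = 08:30-08:50.
09:45-10:25 \ B = 09:45-10:10.
10:40-13:55 \ B = 10:50-11:00, 13:10-13:55.

06:15-06:20, 08:30-08:50, 09:45-10:10, 10:50-11:00, 13:10-13:55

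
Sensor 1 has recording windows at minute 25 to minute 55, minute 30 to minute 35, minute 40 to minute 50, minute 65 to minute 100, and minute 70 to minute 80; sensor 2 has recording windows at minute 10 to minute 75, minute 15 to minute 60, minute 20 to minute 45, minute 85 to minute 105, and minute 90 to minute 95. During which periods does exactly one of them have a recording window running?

First set merges to minute 25 to minute 55, minute 65 to minute 100.
Second set merges to minute 10 to minute 75, minute 85 to minute 105.
A \ B = minute 75 to minute 85.
B \ A = minute 10 to minute 25, minute 55 to minute 65, minute 100 to minute 105.
Union of the two gives the symmetric difference.

minute 10 to minute 25, minute 55 to minute 65, minute 75 to minute 85, minute 100 to minute 105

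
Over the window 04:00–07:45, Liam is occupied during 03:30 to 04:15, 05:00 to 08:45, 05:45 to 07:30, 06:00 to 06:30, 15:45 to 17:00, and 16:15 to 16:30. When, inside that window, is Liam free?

Covered (merged): 03:30–04:15, 05:00–08:45, 15:45–17:00.
Uncovered inside 04:00–07:45: 04:15–05:00.

04:15–05:00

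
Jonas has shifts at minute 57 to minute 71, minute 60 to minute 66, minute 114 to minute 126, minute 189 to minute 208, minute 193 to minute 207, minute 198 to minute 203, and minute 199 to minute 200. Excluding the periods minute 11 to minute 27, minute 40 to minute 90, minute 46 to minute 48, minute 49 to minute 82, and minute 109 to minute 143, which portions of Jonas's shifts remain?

minute 189 to minute 208

First set merges to minute 57 to minute 71, minute 114 to minute 126, minute 189 to minute 208.
Second set merges to minute 11 to minute 27, minute 40 to minute 90, minute 109 to minute 143.
minute 57 to minute 71: entirely removed.
minute 114 to minute 126: entirely removed.
minute 189 to minute 208: nothing removed.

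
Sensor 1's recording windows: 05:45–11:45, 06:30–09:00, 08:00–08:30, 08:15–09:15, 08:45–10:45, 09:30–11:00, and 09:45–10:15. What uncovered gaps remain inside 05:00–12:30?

After merging, the occupied span is 05:45–11:45.
Gaps within 05:00–12:30: 05:00–05:45, 11:45–12:30.

05:00–05:45, 11:45–12:30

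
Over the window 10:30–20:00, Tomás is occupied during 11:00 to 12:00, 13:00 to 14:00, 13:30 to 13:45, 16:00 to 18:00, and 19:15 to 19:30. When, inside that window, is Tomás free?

10:30–11:00, 12:00–13:00, 14:00–16:00, 18:00–19:15, 19:30–20:00

Covered (merged): 11:00–12:00, 13:00–14:00, 16:00–18:00, 19:15–19:30.
Gaps within 10:30–20:00: 10:30–11:00, 12:00–13:00, 14:00–16:00, 18:00–19:15, 19:30–20:00.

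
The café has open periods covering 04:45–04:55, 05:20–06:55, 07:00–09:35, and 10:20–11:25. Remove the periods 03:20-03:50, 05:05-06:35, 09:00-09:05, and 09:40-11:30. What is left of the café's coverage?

04:45–04:55, 06:35–06:55, 07:00–09:00, 09:05–09:35

04:45–04:55 is untouched.
05:20–06:55 with B removed leaves 06:35–06:55.
07:00–09:35 with B removed leaves 07:00–09:00, 09:05–09:35.
10:20–11:25 lies entirely inside B → drops out.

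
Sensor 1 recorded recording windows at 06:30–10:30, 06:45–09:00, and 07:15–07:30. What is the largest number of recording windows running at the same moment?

Walk the sorted start/end points keeping a running depth.
The depth first hits 3 at 07:15.

3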